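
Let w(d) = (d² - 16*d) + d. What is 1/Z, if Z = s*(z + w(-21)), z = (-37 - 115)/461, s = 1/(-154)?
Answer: -35497/174182 ≈ -0.20379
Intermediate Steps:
s = -1/154 ≈ -0.0064935
z = -152/461 (z = -152*1/461 = -152/461 ≈ -0.32972)
w(d) = d² - 15*d
Z = -174182/35497 (Z = -(-152/461 - 21*(-15 - 21))/154 = -(-152/461 - 21*(-36))/154 = -(-152/461 + 756)/154 = -1/154*348364/461 = -174182/35497 ≈ -4.9070)
1/Z = 1/(-174182/35497) = -35497/174182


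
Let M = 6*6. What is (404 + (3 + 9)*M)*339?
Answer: 283404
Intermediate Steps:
M = 36
(404 + (3 + 9)*M)*339 = (404 + (3 + 9)*36)*339 = (404 + 12*36)*339 = (404 + 432)*339 = 836*339 = 283404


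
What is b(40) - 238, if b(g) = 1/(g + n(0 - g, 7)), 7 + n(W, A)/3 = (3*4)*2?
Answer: -21657/91 ≈ -237.99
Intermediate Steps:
n(W, A) = 51 (n(W, A) = -21 + 3*((3*4)*2) = -21 + 3*(12*2) = -21 + 3*24 = -21 + 72 = 51)
b(g) = 1/(51 + g) (b(g) = 1/(g + 51) = 1/(51 + g))
b(40) - 238 = 1/(51 + 40) - 238 = 1/91 - 238 = -21657/91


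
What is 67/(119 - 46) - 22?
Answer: -1539/73 ≈ -21.082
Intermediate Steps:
67/(119 - 46) - 22 = 67/73 - 22 = -1539/73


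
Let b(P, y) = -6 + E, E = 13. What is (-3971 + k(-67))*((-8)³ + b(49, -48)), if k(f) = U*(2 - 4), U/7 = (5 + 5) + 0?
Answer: 2076055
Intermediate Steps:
b(P, y) = 7 (b(P, y) = -6 + 13 = 7)
U = 70 (U = 7*((5 + 5) + 0) = 7*(10 + 0) = 7*10 = 70)
k(f) = -140 (k(f) = 70*(2 - 4) = 70*(-2) = -140)
(-3971 + k(-67))*((-8)³ + b(49, -48)) = (-3971 - 140)*((-8)³ + 7) = -4111*(-512 + 7) = -4111*(-505) = 2076055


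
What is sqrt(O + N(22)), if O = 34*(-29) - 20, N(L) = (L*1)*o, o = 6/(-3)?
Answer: 5*I*sqrt(42) ≈ 32.404*I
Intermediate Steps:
o = -2 (o = 6*(-1/3) = -2)
N(L) = -2*L (N(L) = (L*1)*(-2) = L*(-2) = -2*L)
O = -1006 (O = -986 - 20 = -1006)
sqrt(O + N(22)) = sqrt(-1006 - 2*22) = sqrt(-1006 - 44) = sqrt(-1050) = 5*I*sqrt(42)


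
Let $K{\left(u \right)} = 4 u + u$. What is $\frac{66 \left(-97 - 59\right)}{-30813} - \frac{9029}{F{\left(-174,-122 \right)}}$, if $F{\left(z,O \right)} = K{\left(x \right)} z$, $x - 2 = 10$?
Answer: $\frac{128566939}{107229240} \approx 1.199$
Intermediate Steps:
$x = 12$ ($x = 2 + 10 = 12$)
$K{\left(u \right)} = 5 u$
$F{\left(z,O \right)} = 60 z$ ($F{\left(z,O \right)} = 5 \cdot 12 z = 60 z$)
$\frac{66 \left(-97 - 59\right)}{-30813} - \frac{9029}{F{\left(-174,-122 \right)}} = \frac{66 \left(-97 - 59\right)}{-30813} - \frac{9029}{60 \left(-174\right)} = 66 \left(-156\right) \left(- \frac{1}{30813}\right) - \frac{9029}{-10440} = \left(-10296\right) \left(- \frac{1}{30813}\right) - - \frac{9029}{10440} = \frac{3432}{10271} + \frac{9029}{10440} = \frac{128566939}{107229240}$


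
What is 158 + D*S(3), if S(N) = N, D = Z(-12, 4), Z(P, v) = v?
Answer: 170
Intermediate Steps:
D = 4
158 + D*S(3) = 158 + 4*3 = 158 + 12 = 170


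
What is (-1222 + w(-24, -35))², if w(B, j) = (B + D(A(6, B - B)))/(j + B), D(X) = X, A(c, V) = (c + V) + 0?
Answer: 5195526400/3481 ≈ 1.4925e+6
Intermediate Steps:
A(c, V) = V + c (A(c, V) = (V + c) + 0 = V + c)
w(B, j) = (6 + B)/(B + j) (w(B, j) = (B + ((B - B) + 6))/(j + B) = (B + (0 + 6))/(B + j) = (B + 6)/(B + j) = (6 + B)/(B + j))
(-1222 + w(-24, -35))² = (-1222 + (6 - 24)/(-24 - 35))² = (-1222 - 18/(-59))² = (-1222 - 1/59*(-18))² = (-1222 + 18/59)² = (-72080/59)² = 5195526400/3481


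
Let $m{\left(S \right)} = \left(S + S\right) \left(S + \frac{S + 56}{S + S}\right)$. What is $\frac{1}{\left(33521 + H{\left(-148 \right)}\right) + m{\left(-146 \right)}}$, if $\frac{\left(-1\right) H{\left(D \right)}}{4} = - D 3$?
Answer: $\frac{1}{74287} \approx 1.3461 \cdot 10^{-5}$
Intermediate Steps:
$H{\left(D \right)} = 12 D$ ($H{\left(D \right)} = - 4 - D 3 = - 4 \left(- 3 D\right) = 12 D$)
$m{\left(S \right)} = 2 S \left(S + \frac{56 + S}{2 S}\right)$
$\frac{1}{\left(33521 + H{\left(-148 \right)}\right) + m{\left(-146 \right)}} = \frac{1}{\left(33521 + 12 \left(-148\right)\right) + \left(56 - 146 + 2 \left(-146\right)^{2}\right)} = \frac{1}{\left(33521 - 1776\right) + \left(56 - 146 + 2 \cdot 21316\right)} = \frac{1}{31745 + \left(56 - 146 + 42632\right)} = \frac{1}{31745 + 42542} = \frac{1}{74287}$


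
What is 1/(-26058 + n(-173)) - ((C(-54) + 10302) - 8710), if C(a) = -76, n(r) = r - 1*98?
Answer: -39914765/26329 ≈ -1516.0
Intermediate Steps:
n(r) = -98 + r (n(r) = r - 98 = -98 + r)
1/(-26058 + n(-173)) - ((C(-54) + 10302) - 8710) = 1/(-26058 + (-98 - 173)) - ((-76 + 10302) - 8710) = 1/(-26058 - 271) - (10226 - 8710) = 1/(-26329) - 1*1516 = -1/26329 - 1516 = -39914765/26329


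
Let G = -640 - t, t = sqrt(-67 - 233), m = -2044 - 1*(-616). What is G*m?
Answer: 913920 + 14280*I*sqrt(3) ≈ 9.1392e+5 + 24734.0*I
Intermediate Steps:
m = -1428 (m = -2044 + 616 = -1428)
t = 10*I*sqrt(3) (t = sqrt(-300) = 10*I*sqrt(3) ≈ 17.32*I)
G = -640 - 10*I*sqrt(3) ≈ -640.0 - 17.32*I
G*m = (-640 - 10*I*sqrt(3))*(-1428) = 913920 + 14280*I*sqrt(3)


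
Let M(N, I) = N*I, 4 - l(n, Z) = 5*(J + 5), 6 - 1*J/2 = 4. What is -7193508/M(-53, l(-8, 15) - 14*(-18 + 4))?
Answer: 7193508/8215 ≈ 875.66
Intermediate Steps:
J = 4 (J = 12 - 2*4 = 12 - 8 = 4)
l(n, Z) = -41 (l(n, Z) = 4 - 5*(4 + 5) = 4 - 5*9 = 4 - 1*45 = 4 - 45 = -41)
M(N, I) = I*N
-7193508/M(-53, l(-8, 15) - 14*(-18 + 4)) = -7193508*(-1/(53*(-41 - 14*(-18 + 4)))) = -7193508*(-1/(53*(-41 - 14*(-14)))) = -7193508*(-1/(53*(-41 - 1*(-196)))) = -7193508*(-1/(53*(-41 + 196))) = -7193508/(155*(-53)) = -7193508/(-8215) = -7193508*(-1/8215) = 7193508/8215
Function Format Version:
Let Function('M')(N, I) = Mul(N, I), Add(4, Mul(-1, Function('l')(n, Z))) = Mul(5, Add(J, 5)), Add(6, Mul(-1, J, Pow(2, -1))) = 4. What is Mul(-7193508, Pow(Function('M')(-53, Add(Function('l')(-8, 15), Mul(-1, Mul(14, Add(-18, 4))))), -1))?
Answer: Rational(7193508, 8215) ≈ 875.66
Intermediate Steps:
J = 4 (J = Add(12, Mul(-2, 4)) = Add(12, -8) = 4)
Function('l')(n, Z) = -41 (Function('l')(n, Z) = Add(4, Mul(-1, Mul(5, Add(4, 5)))) = Add(4, Mul(-1, Mul(5, 9))) = Add(4, Mul(-1, 45)) = Add(4, -45) = -41)
Function('M')(N, I) = Mul(I, N)
Mul(-7193508, Pow(Function('M')(-53, Add(Function('l')(-8, 15), Mul(-1, Mul(14, Add(-18, 4))))), -1)) = Mul(-7193508, Pow(Mul(Add(-41, Mul(-1, Mul(14, Add(-18, 4)))), -53), -1)) = Mul(-7193508, Pow(Mul(Add(-41, Mul(-1, Mul(14, -14))), -53), -1)) = Mul(-7193508, Pow(Mul(Add(-41, Mul(-1, -196)), -53), -1)) = Mul(-7193508, Pow(Mul(Add(-41, 196), -53), -1)) = Mul(-7193508, Pow(Mul(155, -53), -1)) = Mul(-7193508, Pow(-8215, -1)) = Mul(-7193508, Rational(-1, 8215)) = Rational(7193508, 8215)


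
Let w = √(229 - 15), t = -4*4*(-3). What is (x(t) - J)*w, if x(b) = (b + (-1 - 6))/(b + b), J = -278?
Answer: 26729*√214/96 ≈ 4073.0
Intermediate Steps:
t = 48 (t = -16*(-3) = 48)
w = √214 ≈ 14.629
x(b) = (-7 + b)/(2*b) (x(b) = (b - 7)/((2*b)) = (-7 + b)*(1/(2*b)) = (-7 + b)/(2*b))
(x(t) - J)*w = ((½)*(-7 + 48)/48 - 1*(-278))*√214 = ((½)*(1/48)*41 + 278)*√214 = (41/96 + 278)*√214 = 26729*√214/96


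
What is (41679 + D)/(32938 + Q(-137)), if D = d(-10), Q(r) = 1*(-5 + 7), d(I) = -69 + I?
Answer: 2080/1647 ≈ 1.2629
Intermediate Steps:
Q(r) = 2 (Q(r) = 1*2 = 2)
D = -79 (D = -69 - 10 = -79)
(41679 + D)/(32938 + Q(-137)) = (41679 - 79)/(32938 + 2) = 41600/32940 = 41600*(1/32940) = 2080/1647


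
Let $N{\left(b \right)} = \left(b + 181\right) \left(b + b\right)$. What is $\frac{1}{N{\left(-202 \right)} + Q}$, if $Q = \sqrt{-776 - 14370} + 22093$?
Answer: $\frac{30577}{934968075} - \frac{i \sqrt{15146}}{934968075} \approx 3.2704 \cdot 10^{-5} - 1.3163 \cdot 10^{-7} i$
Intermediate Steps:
$Q = 22093 + i \sqrt{15146}$ ($Q = \sqrt{-15146} + 22093 = i \sqrt{15146} + 22093 = 22093 + i \sqrt{15146} \approx 22093.0 + 123.07 i$)
$N{\left(b \right)} = 2 b \left(181 + b\right)$ ($N{\left(b \right)} = \left(181 + b\right) 2 b = 2 b \left(181 + b\right)$)
$\frac{1}{N{\left(-202 \right)} + Q} = \frac{1}{2 \left(-202\right) \left(181 - 202\right) + \left(22093 + i \sqrt{15146}\right)} = \frac{1}{2 \left(-202\right) \left(-21\right) + \left(22093 + i \sqrt{15146}\right)} = \frac{1}{8484 + \left(22093 + i \sqrt{15146}\right)} = \frac{1}{30577 + i \sqrt{15146}}$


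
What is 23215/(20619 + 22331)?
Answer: 4643/8590 ≈ 0.54051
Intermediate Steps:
23215/(20619 + 22331) = 23215/42950 = 23215*(1/42950) = 4643/8590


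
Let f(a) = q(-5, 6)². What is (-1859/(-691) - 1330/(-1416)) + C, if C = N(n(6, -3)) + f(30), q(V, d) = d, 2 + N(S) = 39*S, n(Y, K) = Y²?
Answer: 705285551/489228 ≈ 1441.6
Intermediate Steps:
N(S) = -2 + 39*S
f(a) = 36 (f(a) = 6² = 36)
C = 1438 (C = (-2 + 39*6²) + 36 = (-2 + 39*36) + 36 = (-2 + 1404) + 36 = 1402 + 36 = 1438)
(-1859/(-691) - 1330/(-1416)) + C = (-1859/(-691) - 1330/(-1416)) + 1438 = (-1859*(-1/691) - 1330*(-1/1416)) + 1438 = (1859/691 + 665/708) + 1438 = 1775687/489228 + 1438 = 705285551/489228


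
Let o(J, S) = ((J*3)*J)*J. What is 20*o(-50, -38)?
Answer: -7500000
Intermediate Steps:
o(J, S) = 3*J**3 (o(J, S) = ((3*J)*J)*J = (3*J**2)*J = 3*J**3)
20*o(-50, -38) = 20*(3*(-50)**3) = 20*(3*(-125000)) = 20*(-375000) = -7500000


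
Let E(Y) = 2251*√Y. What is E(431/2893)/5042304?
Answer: 2251*√1246883/14587385472 ≈ 0.00017231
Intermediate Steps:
E(431/2893)/5042304 = (2251*√(431/2893))/5042304 = (2251*√(431*(1/2893)))*(1/5042304) = (2251*√(431/2893))*(1/5042304) = (2251*(√1246883/2893))*(1/5042304) = (2251*√1246883/2893)*(1/5042304) = 2251*√1246883/14587385472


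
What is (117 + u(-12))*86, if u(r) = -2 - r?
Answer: 10922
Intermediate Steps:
(117 + u(-12))*86 = (117 + (-2 - 1*(-12)))*86 = (117 + (-2 + 12))*86 = (117 + 10)*86 = 127*86 = 10922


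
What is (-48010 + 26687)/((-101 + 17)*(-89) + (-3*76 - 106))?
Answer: -21323/7142 ≈ -2.9856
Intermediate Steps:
(-48010 + 26687)/((-101 + 17)*(-89) + (-3*76 - 106)) = -21323/(-84*(-89) + (-228 - 106)) = -21323/(7476 - 334) = -21323/7142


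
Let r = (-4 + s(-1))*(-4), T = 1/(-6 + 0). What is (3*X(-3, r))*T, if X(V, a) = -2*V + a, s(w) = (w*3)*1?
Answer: -17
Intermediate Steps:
T = -⅙ (T = 1/(-6) = -⅙ ≈ -0.16667)
s(w) = 3*w (s(w) = (3*w)*1 = 3*w)
r = 28 (r = (-4 + 3*(-1))*(-4) = (-4 - 3)*(-4) = -7*(-4) = 28)
X(V, a) = a - 2*V
(3*X(-3, r))*T = (3*(28 - 2*(-3)))*(-⅙) = (3*(28 + 6))*(-⅙) = (3*34)*(-⅙) = 102*(-⅙) = -17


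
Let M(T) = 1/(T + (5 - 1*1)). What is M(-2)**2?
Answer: 1/4 ≈ 0.25000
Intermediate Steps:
M(T) = 1/(4 + T) (M(T) = 1/(T + (5 - 1)) = 1/(T + 4) = 1/(4 + T))
M(-2)**2 = (1/(4 - 2))**2 = (1/2)**2 = 1/4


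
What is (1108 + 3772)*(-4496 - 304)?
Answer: -23424000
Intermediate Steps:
(1108 + 3772)*(-4496 - 304) = 4880*(-4800) = -23424000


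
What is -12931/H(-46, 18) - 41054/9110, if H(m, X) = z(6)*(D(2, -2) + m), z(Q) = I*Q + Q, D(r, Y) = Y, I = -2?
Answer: -64812481/1311840 ≈ -49.406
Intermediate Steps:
z(Q) = -Q (z(Q) = -2*Q + Q = -Q)
H(m, X) = 12 - 6*m (H(m, X) = (-1*6)*(-2 + m) = -6*(-2 + m) = 12 - 6*m)
-12931/H(-46, 18) - 41054/9110 = -12931/(12 - 6*(-46)) - 41054/9110 = -12931/(12 + 276) - 41054*1/9110 = -12931/288 - 20527/4555 = -64812481/1311840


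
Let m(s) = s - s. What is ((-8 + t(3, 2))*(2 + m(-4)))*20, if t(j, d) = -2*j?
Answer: -560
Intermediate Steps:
m(s) = 0
((-8 + t(3, 2))*(2 + m(-4)))*20 = ((-8 - 2*3)*(2 + 0))*20 = ((-8 - 6)*2)*20 = -14*2*20 = -28*20 = -560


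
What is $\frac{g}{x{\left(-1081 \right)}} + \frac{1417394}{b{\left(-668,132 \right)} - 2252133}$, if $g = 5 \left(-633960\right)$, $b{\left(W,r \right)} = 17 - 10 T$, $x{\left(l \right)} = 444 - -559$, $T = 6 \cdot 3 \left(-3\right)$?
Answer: $- \frac{3569233625491}{1129165364} \approx -3160.9$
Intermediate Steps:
$T = -54$ ($T = 18 \left(-3\right) = -54$)
$x{\left(l \right)} = 1003$ ($x{\left(l \right)} = 444 + 559 = 1003$)
$b{\left(W,r \right)} = 557$ ($b{\left(W,r \right)} = 17 - -540 = 17 + 540 = 557$)
$g = -3169800$
$\frac{g}{x{\left(-1081 \right)}} + \frac{1417394}{b{\left(-668,132 \right)} - 2252133} = - \frac{3169800}{1003} + \frac{1417394}{557 - 2252133} = \left(-3169800\right) \frac{1}{1003} + \frac{1417394}{-2251576} = - \frac{3169800}{1003} + 1417394 \left(- \frac{1}{2251576}\right) = - \frac{3169800}{1003} - \frac{708697}{1125788} = - \frac{3569233625491}{1129165364}$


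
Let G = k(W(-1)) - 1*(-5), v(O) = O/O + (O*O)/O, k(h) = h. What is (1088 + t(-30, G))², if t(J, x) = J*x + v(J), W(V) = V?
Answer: 881721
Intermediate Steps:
v(O) = 1 + O (v(O) = 1 + O²/O = 1 + O)
G = 4 (G = -1 - 1*(-5) = -1 + 5 = 4)
t(J, x) = 1 + J + J*x (t(J, x) = J*x + (1 + J) = 1 + J + J*x)
(1088 + t(-30, G))² = (1088 + (1 - 30 - 30*4))² = (1088 + (1 - 30 - 120))² = (1088 - 149)² = 939² = 881721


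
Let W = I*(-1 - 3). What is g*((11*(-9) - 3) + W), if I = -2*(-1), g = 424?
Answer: -46640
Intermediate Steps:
I = 2
W = -8 (W = 2*(-1 - 3) = 2*(-4) = -8)
g*((11*(-9) - 3) + W) = 424*((11*(-9) - 3) - 8) = 424*((-99 - 3) - 8) = 424*(-102 - 8) = 424*(-110) = -46640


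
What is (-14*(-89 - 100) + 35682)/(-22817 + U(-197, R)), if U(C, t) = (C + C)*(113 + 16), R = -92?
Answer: -38328/73643 ≈ -0.52046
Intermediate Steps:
U(C, t) = 258*C (U(C, t) = (2*C)*129 = 258*C)
(-14*(-89 - 100) + 35682)/(-22817 + U(-197, R)) = (-14*(-89 - 100) + 35682)/(-22817 + 258*(-197)) = (-14*(-189) + 35682)/(-22817 - 50826) = (2646 + 35682)/(-73643) = 38328*(-1/73643) = -38328/73643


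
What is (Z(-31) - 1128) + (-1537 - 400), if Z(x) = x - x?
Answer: -3065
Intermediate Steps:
Z(x) = 0
(Z(-31) - 1128) + (-1537 - 400) = (0 - 1128) + (-1537 - 400) = -1128 - 1937 = -3065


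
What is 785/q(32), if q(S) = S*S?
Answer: 785/1024 ≈ 0.76660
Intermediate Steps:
q(S) = S²
785/q(32) = 785/(32²) = 785/1024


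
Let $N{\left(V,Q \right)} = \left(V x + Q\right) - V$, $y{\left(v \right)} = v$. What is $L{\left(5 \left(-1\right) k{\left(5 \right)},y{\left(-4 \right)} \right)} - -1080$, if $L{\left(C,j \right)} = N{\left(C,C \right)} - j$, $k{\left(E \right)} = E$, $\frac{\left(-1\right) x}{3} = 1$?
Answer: $1159$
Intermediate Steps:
$x = -3$ ($x = \left(-3\right) 1 = -3$)
$N{\left(V,Q \right)} = Q - 4 V$ ($N{\left(V,Q \right)} = \left(V \left(-3\right) + Q\right) - V = \left(- 3 V + Q\right) - V = \left(Q - 3 V\right) - V = Q - 4 V$)
$L{\left(C,j \right)} = - j - 3 C$ ($L{\left(C,j \right)} = \left(C - 4 C\right) - j = - 3 C - j = - j - 3 C$)
$L{\left(5 \left(-1\right) k{\left(5 \right)},y{\left(-4 \right)} \right)} - -1080 = \left(\left(-1\right) \left(-4\right) - 3 \cdot 5 \left(-1\right) 5\right) - -1080 = \left(4 - 3 \left(\left(-5\right) 5\right)\right) + 1080 = \left(4 - -75\right) + 1080 = \left(4 + 75\right) + 1080 = 79 + 1080 = 1159$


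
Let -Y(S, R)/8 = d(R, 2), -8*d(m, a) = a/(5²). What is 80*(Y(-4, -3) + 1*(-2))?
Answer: -768/5 ≈ -153.60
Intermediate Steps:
d(m, a) = -a/200 (d(m, a) = -a/(8*(5²)) = -a/(8*25) = -a/200)
Y(S, R) = 2/25 (Y(S, R) = -(-1)*2/25 = -8*(-1/100) = 2/25)
80*(Y(-4, -3) + 1*(-2)) = 80*(2/25 + 1*(-2)) = 80*(2/25 - 2) = 80*(-48/25) = -768/5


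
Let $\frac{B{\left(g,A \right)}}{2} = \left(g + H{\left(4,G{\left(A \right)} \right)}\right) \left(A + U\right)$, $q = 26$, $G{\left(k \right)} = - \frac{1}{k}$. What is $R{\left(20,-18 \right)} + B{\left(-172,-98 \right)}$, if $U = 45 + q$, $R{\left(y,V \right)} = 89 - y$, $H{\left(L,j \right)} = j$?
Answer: $\frac{458466}{49} \approx 9356.5$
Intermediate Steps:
$U = 71$ ($U = 45 + 26 = 71$)
$B{\left(g,A \right)} = 2 \left(71 + A\right) \left(g - \frac{1}{A}\right)$ ($B{\left(g,A \right)} = 2 \left(g - \frac{1}{A}\right) \left(A + 71\right) = 2 \left(g - \frac{1}{A}\right) \left(71 + A\right) = 2 \left(71 + A\right) \left(g - \frac{1}{A}\right)$)
$R{\left(20,-18 \right)} + B{\left(-172,-98 \right)} = \left(89 - 20\right) + \left(-2 - \frac{142}{-98} + 142 \left(-172\right) + 2 \left(-98\right) \left(-172\right)\right) = \left(89 - 20\right) - - \frac{455085}{49} = 69 + \left(-2 + \frac{71}{49} - 24424 + 33712\right) = 69 + \frac{455085}{49} = \frac{458466}{49}$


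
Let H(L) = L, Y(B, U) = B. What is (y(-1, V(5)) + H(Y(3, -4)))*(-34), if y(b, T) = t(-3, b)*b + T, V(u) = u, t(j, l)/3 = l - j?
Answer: -68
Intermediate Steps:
t(j, l) = -3*j + 3*l (t(j, l) = 3*(l - j) = -3*j + 3*l)
y(b, T) = T + b*(9 + 3*b) (y(b, T) = (-3*(-3) + 3*b)*b + T = (9 + 3*b)*b + T = b*(9 + 3*b) + T = T + b*(9 + 3*b))
(y(-1, V(5)) + H(Y(3, -4)))*(-34) = ((5 + 3*(-1)*(3 - 1)) + 3)*(-34) = ((5 + 3*(-1)*2) + 3)*(-34) = ((5 - 6) + 3)*(-34) = (-1 + 3)*(-34) = 2*(-34) = -68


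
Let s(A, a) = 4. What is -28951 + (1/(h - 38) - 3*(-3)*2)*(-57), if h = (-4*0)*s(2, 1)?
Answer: -59951/2 ≈ -29976.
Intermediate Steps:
h = 0 (h = -4*0*4 = 0*4 = 0)
-28951 + (1/(h - 38) - 3*(-3)*2)*(-57) = -28951 + (1/(0 - 38) - 3*(-3)*2)*(-57) = -28951 + (1/(-38) + 9*2)*(-57) = -28951 + (-1/38 + 18)*(-57) = -28951 + (683/38)*(-57) = -28951 - 2049/2 = -59951/2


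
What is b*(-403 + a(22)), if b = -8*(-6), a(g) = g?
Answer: -18288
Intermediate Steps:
b = 48
b*(-403 + a(22)) = 48*(-403 + 22) = 48*(-381) = -18288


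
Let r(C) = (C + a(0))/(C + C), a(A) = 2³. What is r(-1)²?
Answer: 49/4 ≈ 12.250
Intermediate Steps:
a(A) = 8
r(C) = (8 + C)/(2*C) (r(C) = (C + 8)/(C + C) = (8 + C)/((2*C)) = (8 + C)*(1/(2*C)) = (8 + C)/(2*C))
r(-1)² = ((½)*(8 - 1)/(-1))² = ((½)*(-1)*7)² = (-7/2)² = 49/4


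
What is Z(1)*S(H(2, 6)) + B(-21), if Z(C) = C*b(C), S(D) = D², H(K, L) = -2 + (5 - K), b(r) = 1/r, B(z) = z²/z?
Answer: -20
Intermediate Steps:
B(z) = z
b(r) = 1/r
H(K, L) = 3 - K
Z(C) = 1 (Z(C) = C/C = 1)
Z(1)*S(H(2, 6)) + B(-21) = 1*(3 - 1*2)² - 21 = 1*(3 - 2)² - 21 = 1*1² - 21 = 1*1 - 21 = 1 - 21 = -20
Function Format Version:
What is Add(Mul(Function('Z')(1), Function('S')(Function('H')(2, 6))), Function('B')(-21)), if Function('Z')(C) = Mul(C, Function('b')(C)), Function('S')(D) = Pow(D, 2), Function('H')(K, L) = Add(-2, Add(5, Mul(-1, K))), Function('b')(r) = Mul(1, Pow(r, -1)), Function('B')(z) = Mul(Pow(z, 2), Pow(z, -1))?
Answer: -20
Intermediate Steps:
Function('B')(z) = z
Function('b')(r) = Pow(r, -1)
Function('H')(K, L) = Add(3, Mul(-1, K))
Function('Z')(C) = 1 (Function('Z')(C) = Mul(C, Pow(C, -1)) = 1)
Add(Mul(Function('Z')(1), Function('S')(Function('H')(2, 6))), Function('B')(-21)) = Add(Mul(1, Pow(Add(3, Mul(-1, 2)), 2)), -21) = Add(Mul(1, Pow(Add(3, -2), 2)), -21) = Add(Mul(1, Pow(1, 2)), -21) = Add(Mul(1, 1), -21) = Add(1, -21) = -20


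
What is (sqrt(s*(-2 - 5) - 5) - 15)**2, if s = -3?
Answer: 121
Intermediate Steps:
(sqrt(s*(-2 - 5) - 5) - 15)**2 = (sqrt(-3*(-2 - 5) - 5) - 15)**2 = (sqrt(-3*(-7) - 5) - 15)**2 = (sqrt(21 - 5) - 15)**2 = (sqrt(16) - 15)**2 = (4 - 15)**2 = (-11)**2 = 121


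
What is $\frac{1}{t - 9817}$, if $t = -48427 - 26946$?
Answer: $- \frac{1}{85190} \approx -1.1738 \cdot 10^{-5}$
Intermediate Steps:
$t = -75373$ ($t = -48427 - 26946 = -75373$)
$\frac{1}{t - 9817} = \frac{1}{-75373 - 9817} = \frac{1}{-85190} = - \frac{1}{85190}$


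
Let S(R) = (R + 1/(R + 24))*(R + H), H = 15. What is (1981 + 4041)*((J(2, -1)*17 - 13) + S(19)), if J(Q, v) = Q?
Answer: 172921730/43 ≈ 4.0214e+6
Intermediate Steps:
S(R) = (15 + R)*(R + 1/(24 + R)) (S(R) = (R + 1/(R + 24))*(R + 15) = (R + 1/(24 + R))*(15 + R) = (15 + R)*(R + 1/(24 + R)))
(1981 + 4041)*((J(2, -1)*17 - 13) + S(19)) = (1981 + 4041)*((2*17 - 13) + (15 + 19³ + 39*19² + 361*19)/(24 + 19)) = 6022*((34 - 13) + (15 + 6859 + 39*361 + 6859)/43) = 6022*(21 + (15 + 6859 + 14079 + 6859)/43) = 6022*(21 + (1/43)*27812) = 6022*(21 + 27812/43) = 6022*(28715/43) = 172921730/43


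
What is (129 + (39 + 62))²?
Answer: 52900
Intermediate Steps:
(129 + (39 + 62))² = (129 + 101)² = 230² = 52900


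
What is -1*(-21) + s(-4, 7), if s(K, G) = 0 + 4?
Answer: 25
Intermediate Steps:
s(K, G) = 4
-1*(-21) + s(-4, 7) = -1*(-21) + 4 = 21 + 4 = 25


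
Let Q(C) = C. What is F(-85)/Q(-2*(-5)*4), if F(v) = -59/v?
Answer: 59/3400 ≈ 0.017353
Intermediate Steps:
F(-85)/Q(-2*(-5)*4) = (-59/(-85))/((-2*(-5)*4)) = (-59*(-1/85))/((10*4)) = (59/85)/40 = (59/85)*(1/40) = 59/3400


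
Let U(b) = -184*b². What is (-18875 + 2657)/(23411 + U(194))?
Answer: 16218/6901613 ≈ 0.0023499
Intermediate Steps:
(-18875 + 2657)/(23411 + U(194)) = (-18875 + 2657)/(23411 - 184*194²) = -16218/(23411 - 184*37636) = -16218/(23411 - 6925024) = -16218/(-6901613) = -16218*(-1/6901613) = 16218/6901613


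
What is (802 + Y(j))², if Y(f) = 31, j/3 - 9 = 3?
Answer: 693889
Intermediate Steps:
j = 36 (j = 27 + 3*3 = 27 + 9 = 36)
(802 + Y(j))² = (802 + 31)² = 833² = 693889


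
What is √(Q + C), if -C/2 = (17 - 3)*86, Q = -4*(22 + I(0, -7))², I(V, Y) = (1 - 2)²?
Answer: 2*I*√1131 ≈ 67.261*I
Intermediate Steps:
I(V, Y) = 1 (I(V, Y) = (-1)² = 1)
Q = -2116 (Q = -4*(22 + 1)² = -4*23² = -4*529 = -2116)
C = -2408 (C = -2*(17 - 3)*86 = -28*86 = -2*1204 = -2408)
√(Q + C) = √(-2116 - 2408) = √(-4524) = 2*I*√1131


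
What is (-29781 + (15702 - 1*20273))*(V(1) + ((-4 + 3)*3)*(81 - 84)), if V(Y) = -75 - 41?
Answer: 3675664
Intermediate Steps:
V(Y) = -116
(-29781 + (15702 - 1*20273))*(V(1) + ((-4 + 3)*3)*(81 - 84)) = (-29781 + (15702 - 1*20273))*(-116 + ((-4 + 3)*3)*(81 - 84)) = (-29781 + (15702 - 20273))*(-116 - 1*3*(-3)) = (-29781 - 4571)*(-116 - 3*(-3)) = -34352*(-116 + 9) = -34352*(-107) = 3675664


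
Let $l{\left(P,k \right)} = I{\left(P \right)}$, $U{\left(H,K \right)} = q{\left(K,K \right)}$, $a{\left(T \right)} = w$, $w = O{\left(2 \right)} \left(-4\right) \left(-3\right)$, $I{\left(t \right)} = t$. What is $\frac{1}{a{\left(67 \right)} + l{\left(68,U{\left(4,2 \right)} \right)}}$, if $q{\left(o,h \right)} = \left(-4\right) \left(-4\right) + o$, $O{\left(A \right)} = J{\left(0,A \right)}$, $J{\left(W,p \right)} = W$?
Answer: $\frac{1}{68} \approx 0.014706$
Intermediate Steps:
$O{\left(A \right)} = 0$
$w = 0$ ($w = 0 \left(-4\right) \left(-3\right) = 0 \left(-3\right) = 0$)
$a{\left(T \right)} = 0$
$q{\left(o,h \right)} = 16 + o$
$U{\left(H,K \right)} = 16 + K$
$l{\left(P,k \right)} = P$
$\frac{1}{a{\left(67 \right)} + l{\left(68,U{\left(4,2 \right)} \right)}} = \frac{1}{0 + 68} = \frac{1}{68}$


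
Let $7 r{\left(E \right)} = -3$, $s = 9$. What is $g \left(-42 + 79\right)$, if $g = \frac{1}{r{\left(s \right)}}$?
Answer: $- \frac{259}{3} \approx -86.333$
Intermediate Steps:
$r{\left(E \right)} = - \frac{3}{7}$ ($r{\left(E \right)} = \frac{1}{7} \left(-3\right) = - \frac{3}{7}$)
$g = - \frac{7}{3}$ ($g = \frac{1}{- \frac{3}{7}} = - \frac{7}{3} \approx -2.3333$)
$g \left(-42 + 79\right) = - \frac{7 \left(-42 + 79\right)}{3} = \left(- \frac{7}{3}\right) 37 = - \frac{259}{3}$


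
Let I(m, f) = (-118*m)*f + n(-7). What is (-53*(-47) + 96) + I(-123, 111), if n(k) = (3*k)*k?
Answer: 1613788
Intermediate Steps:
n(k) = 3*k²
I(m, f) = 147 - 118*f*m (I(m, f) = (-118*m)*f + 3*(-7)² = -118*f*m + 3*49 = -118*f*m + 147 = 147 - 118*f*m)
(-53*(-47) + 96) + I(-123, 111) = (-53*(-47) + 96) + (147 - 118*111*(-123)) = (2491 + 96) + (147 + 1611054) = 2587 + 1611201 = 1613788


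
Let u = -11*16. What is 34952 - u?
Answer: 35128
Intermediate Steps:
u = -176
34952 - u = 34952 - 1*(-176) = 34952 + 176 = 35128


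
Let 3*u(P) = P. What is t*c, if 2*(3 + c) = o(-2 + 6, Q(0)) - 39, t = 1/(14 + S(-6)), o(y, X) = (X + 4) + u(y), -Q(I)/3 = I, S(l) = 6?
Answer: -119/120 ≈ -0.99167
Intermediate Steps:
Q(I) = -3*I
u(P) = P/3
o(y, X) = 4 + X + y/3 (o(y, X) = (X + 4) + y/3 = (4 + X) + y/3 = 4 + X + y/3)
t = 1/20 (t = 1/(14 + 6) = 1/20 ≈ 0.050000)
c = -119/6 (c = -3 + ((4 - 3*0 + (-2 + 6)/3) - 39)/2 = -3 + ((4 + 0 + (1/3)*4) - 39)/2 = -3 + ((4 + 0 + 4/3) - 39)/2 = -3 + (16/3 - 39)/2 = -3 + (1/2)*(-101/3) = -3 - 101/6 = -119/6 ≈ -19.833)
t*c = (1/20)*(-119/6) = -119/120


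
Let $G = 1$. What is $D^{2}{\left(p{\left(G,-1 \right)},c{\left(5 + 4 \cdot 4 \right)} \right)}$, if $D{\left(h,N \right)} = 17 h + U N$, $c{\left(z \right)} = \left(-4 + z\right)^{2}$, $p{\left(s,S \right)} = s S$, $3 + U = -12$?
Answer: $18939904$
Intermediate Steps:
$U = -15$ ($U = -3 - 12 = -15$)
$p{\left(s,S \right)} = S s$
$D{\left(h,N \right)} = - 15 N + 17 h$ ($D{\left(h,N \right)} = 17 h - 15 N = - 15 N + 17 h$)
$D^{2}{\left(p{\left(G,-1 \right)},c{\left(5 + 4 \cdot 4 \right)} \right)} = \left(- 15 \left(-4 + \left(5 + 4 \cdot 4\right)\right)^{2} + 17 \left(\left(-1\right) 1\right)\right)^{2} = \left(- 15 \left(-4 + \left(5 + 16\right)\right)^{2} + 17 \left(-1\right)\right)^{2} = \left(- 15 \left(-4 + 21\right)^{2} - 17\right)^{2} = \left(- 15 \cdot 17^{2} - 17\right)^{2} = \left(\left(-15\right) 289 - 17\right)^{2} = \left(-4335 - 17\right)^{2} = \left(-4352\right)^{2} = 18939904$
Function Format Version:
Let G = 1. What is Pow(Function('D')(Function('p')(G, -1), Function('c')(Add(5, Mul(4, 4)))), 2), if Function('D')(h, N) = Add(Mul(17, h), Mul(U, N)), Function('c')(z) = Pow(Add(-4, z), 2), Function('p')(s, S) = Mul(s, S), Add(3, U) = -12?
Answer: 18939904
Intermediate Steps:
U = -15 (U = Add(-3, -12) = -15)
Function('p')(s, S) = Mul(S, s)
Function('D')(h, N) = Add(Mul(-15, N), Mul(17, h)) (Function('D')(h, N) = Add(Mul(17, h), Mul(-15, N)) = Add(Mul(-15, N), Mul(17, h)))
Pow(Function('D')(Function('p')(G, -1), Function('c')(Add(5, Mul(4, 4)))), 2) = Pow(Add(Mul(-15, Pow(Add(-4, Add(5, Mul(4, 4))), 2)), Mul(17, Mul(-1, 1))), 2) = Pow(Add(Mul(-15, Pow(Add(-4, Add(5, 16)), 2)), Mul(17, -1)), 2) = Pow(Add(Mul(-15, Pow(Add(-4, 21), 2)), -17), 2) = Pow(Add(Mul(-15, Pow(17, 2)), -17), 2) = Pow(Add(Mul(-15, 289), -17), 2) = Pow(Add(-4335, -17), 2) = Pow(-4352, 2) = 18939904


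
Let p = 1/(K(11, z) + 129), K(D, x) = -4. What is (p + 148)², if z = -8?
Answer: 342287001/15625 ≈ 21906.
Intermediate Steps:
p = 1/125 (p = 1/(-4 + 129) = 1/125 ≈ 0.0080000)
(p + 148)² = (1/125 + 148)² = (18501/125)² = 342287001/15625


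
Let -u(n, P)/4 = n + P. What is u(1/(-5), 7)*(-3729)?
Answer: 507144/5 ≈ 1.0143e+5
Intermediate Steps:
u(n, P) = -4*P - 4*n (u(n, P) = -4*(n + P) = -4*(P + n) = -4*P - 4*n)
u(1/(-5), 7)*(-3729) = (-4*7 - 4/(-5))*(-3729) = (-28 - 4*(-⅕))*(-3729) = (-28 + ⅘)*(-3729) = -136/5*(-3729) = 507144/5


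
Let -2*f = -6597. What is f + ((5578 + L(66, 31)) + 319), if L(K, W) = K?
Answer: 18523/2 ≈ 9261.5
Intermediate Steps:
f = 6597/2 (f = -½*(-6597) = 6597/2 ≈ 3298.5)
f + ((5578 + L(66, 31)) + 319) = 6597/2 + ((5578 + 66) + 319) = 6597/2 + (5644 + 319) = 6597/2 + 5963 = 18523/2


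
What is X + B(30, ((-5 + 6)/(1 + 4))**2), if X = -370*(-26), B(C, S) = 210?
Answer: 9830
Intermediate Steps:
X = 9620
X + B(30, ((-5 + 6)/(1 + 4))**2) = 9620 + 210 = 9830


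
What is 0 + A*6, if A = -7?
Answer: -42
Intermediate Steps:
0 + A*6 = 0 - 7*6 = 0 - 42 = -42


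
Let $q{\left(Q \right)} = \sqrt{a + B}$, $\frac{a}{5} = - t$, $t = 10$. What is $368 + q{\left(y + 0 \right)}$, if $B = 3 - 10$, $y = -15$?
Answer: $368 + i \sqrt{57} \approx 368.0 + 7.5498 i$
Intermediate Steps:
$B = -7$ ($B = 3 - 10 = -7$)
$a = -50$ ($a = 5 \left(\left(-1\right) 10\right) = 5 \left(-10\right) = -50$)
$q{\left(Q \right)} = i \sqrt{57}$ ($q{\left(Q \right)} = \sqrt{-50 - 7} = \sqrt{-57} = i \sqrt{57}$)
$368 + q{\left(y + 0 \right)} = 368 + i \sqrt{57}$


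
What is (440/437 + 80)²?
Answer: 1253160000/190969 ≈ 6562.1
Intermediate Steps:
(440/437 + 80)² = (35400/437)² = 1253160000/190969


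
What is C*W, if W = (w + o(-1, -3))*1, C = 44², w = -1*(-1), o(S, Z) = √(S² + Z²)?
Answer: 1936 + 1936*√10 ≈ 8058.2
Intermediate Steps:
w = 1
C = 1936
W = 1 + √10 (W = (1 + √((-1)² + (-3)²))*1 = (1 + √(1 + 9))*1 = (1 + √10)*1 = 1 + √10 ≈ 4.1623)
C*W = 1936*(1 + √10) = 1936 + 1936*√10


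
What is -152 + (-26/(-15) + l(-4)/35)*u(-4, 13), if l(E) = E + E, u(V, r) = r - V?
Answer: -13274/105 ≈ -126.42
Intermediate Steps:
l(E) = 2*E
-152 + (-26/(-15) + l(-4)/35)*u(-4, 13) = -152 + (-26/(-15) + (2*(-4))/35)*(13 - 1*(-4)) = -152 + (-26*(-1/15) - 8*1/35)*(13 + 4) = -152 + (26/15 - 8/35)*17 = -152 + (158/105)*17 = -152 + 2686/105 = -13274/105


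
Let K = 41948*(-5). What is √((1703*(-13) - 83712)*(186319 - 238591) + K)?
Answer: 2*√1383208433 ≈ 74383.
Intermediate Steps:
K = -209740
√((1703*(-13) - 83712)*(186319 - 238591) + K) = √((1703*(-13) - 83712)*(186319 - 238591) - 209740) = √((-22139 - 83712)*(-52272) - 209740) = √(-105851*(-52272) - 209740) = √(5533043472 - 209740) = √5532833732 = 2*√1383208433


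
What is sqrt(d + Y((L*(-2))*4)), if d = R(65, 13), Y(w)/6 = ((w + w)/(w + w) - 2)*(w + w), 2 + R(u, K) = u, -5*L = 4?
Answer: I*sqrt(345)/5 ≈ 3.7148*I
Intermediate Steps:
L = -4/5 (L = -1/5*4 = -4/5 ≈ -0.80000)
R(u, K) = -2 + u
Y(w) = -12*w (Y(w) = 6*(((w + w)/(w + w) - 2)*(w + w)) = 6*(((2*w)/((2*w)) - 2)*(2*w)) = 6*(((2*w)*(1/(2*w)) - 2)*(2*w)) = 6*((1 - 2)*(2*w)) = 6*(-2*w) = -12*w)
d = 63 (d = -2 + 65 = 63)
sqrt(d + Y((L*(-2))*4)) = sqrt(63 - 12*(-4/5*(-2))*4) = sqrt(63 - 96*4/5) = sqrt(63 - 12*32/5) = sqrt(63 - 384/5) = sqrt(-69/5) = I*sqrt(345)/5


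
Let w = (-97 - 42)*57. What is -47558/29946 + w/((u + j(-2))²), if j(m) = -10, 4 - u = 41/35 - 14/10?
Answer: -20899050013/87279756 ≈ -239.45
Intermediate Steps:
u = 148/35 (u = 4 - (41/35 - 14/10) = 4 - (41*(1/35) - 14*⅒) = 4 - (41/35 - 7/5) = 4 - 1*(-8/35) = 4 + 8/35 = 148/35 ≈ 4.2286)
w = -7923 (w = -139*57 = -7923)
-47558/29946 + w/((u + j(-2))²) = -47558/29946 - 7923/(148/35 - 10)² = -47558*1/29946 - 7923/((-202/35)²) = -3397/2139 - 7923/40804/1225 = -3397/2139 - 7923*1225/40804 = -3397/2139 - 9705675/40804 = -20899050013/87279756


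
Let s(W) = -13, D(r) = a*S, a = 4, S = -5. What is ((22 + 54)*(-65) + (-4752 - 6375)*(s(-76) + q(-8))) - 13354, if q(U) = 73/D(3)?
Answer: 3339411/20 ≈ 1.6697e+5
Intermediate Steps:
D(r) = -20 (D(r) = 4*(-5) = -20)
q(U) = -73/20 (q(U) = 73/(-20) = 73*(-1/20) = -73/20)
((22 + 54)*(-65) + (-4752 - 6375)*(s(-76) + q(-8))) - 13354 = ((22 + 54)*(-65) + (-4752 - 6375)*(-13 - 73/20)) - 13354 = (76*(-65) - 11127*(-333/20)) - 13354 = (-4940 + 3705291/20) - 13354 = 3606491/20 - 13354 = 3339411/20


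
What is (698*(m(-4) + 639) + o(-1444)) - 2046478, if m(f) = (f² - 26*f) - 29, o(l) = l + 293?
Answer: -1538089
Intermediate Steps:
o(l) = 293 + l
m(f) = -29 + f² - 26*f
(698*(m(-4) + 639) + o(-1444)) - 2046478 = (698*((-29 + (-4)² - 26*(-4)) + 639) + (293 - 1444)) - 2046478 = (698*((-29 + 16 + 104) + 639) - 1151) - 2046478 = (698*(91 + 639) - 1151) - 2046478 = (698*730 - 1151) - 2046478 = (509540 - 1151) - 2046478 = 508389 - 2046478 = -1538089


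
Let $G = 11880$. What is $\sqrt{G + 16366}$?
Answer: $\sqrt{28246} \approx 168.07$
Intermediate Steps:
$\sqrt{G + 16366} = \sqrt{11880 + 16366} = \sqrt{28246}$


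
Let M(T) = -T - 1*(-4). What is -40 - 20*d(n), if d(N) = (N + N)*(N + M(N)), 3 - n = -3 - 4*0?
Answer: -1000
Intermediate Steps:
n = 6 (n = 3 - (-3 - 4*0) = 3 - (-3 + 0) = 3 - 1*(-3) = 3 + 3 = 6)
M(T) = 4 - T (M(T) = -T + 4 = 4 - T)
d(N) = 8*N (d(N) = (N + N)*(N + (4 - N)) = (2*N)*4 = 8*N)
-40 - 20*d(n) = -40 - 160*6 = -40 - 20*48 = -40 - 960 = -1000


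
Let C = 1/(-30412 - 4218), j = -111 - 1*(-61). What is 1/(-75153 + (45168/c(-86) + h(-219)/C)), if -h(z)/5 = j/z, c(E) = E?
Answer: -9417/340389197 ≈ -2.7665e-5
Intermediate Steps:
j = -50 (j = -111 + 61 = -50)
C = -1/34630 (C = 1/(-34630) = -1/34630 ≈ -2.8877e-5)
h(z) = 250/z (h(z) = -(-250)/z = 250/z)
1/(-75153 + (45168/c(-86) + h(-219)/C)) = 1/(-75153 + (45168/(-86) + (250/(-219))/(-1/34630))) = 1/(-75153 + (45168*(-1/86) + (250*(-1/219))*(-34630))) = 1/(-75153 + (-22584/43 - 250/219*(-34630))) = 1/(-75153 + (-22584/43 + 8657500/219)) = 1/(-75153 + 367326604/9417) = 1/(-340389197/9417) = -9417/340389197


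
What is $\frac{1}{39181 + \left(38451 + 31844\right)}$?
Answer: $\frac{1}{109476} \approx 9.1344 \cdot 10^{-6}$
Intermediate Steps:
$\frac{1}{39181 + \left(38451 + 31844\right)} = \frac{1}{39181 + 70295} = \frac{1}{109476}$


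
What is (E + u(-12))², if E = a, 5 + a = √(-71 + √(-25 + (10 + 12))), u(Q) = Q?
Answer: (17 - √(-71 + I*√3))² ≈ 214.51 - 284.78*I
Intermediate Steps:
a = -5 + √(-71 + I*√3) (a = -5 + √(-71 + √(-25 + (10 + 12))) = -5 + √(-71 + √(-25 + 22)) = -5 + √(-71 + √(-3)) = -5 + √(-71 + I*√3) ≈ -4.8972 + 8.4268*I)
E = -5 + √(-71 + I*√3) ≈ -4.8972 + 8.4268*I
(E + u(-12))² = ((-5 + √(-71 + I*√3)) - 12)² = (-17 + √(-71 + I*√3))²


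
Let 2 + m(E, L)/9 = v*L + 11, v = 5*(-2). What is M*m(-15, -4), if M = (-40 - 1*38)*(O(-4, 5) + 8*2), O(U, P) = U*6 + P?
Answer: 103194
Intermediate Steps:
O(U, P) = P + 6*U (O(U, P) = 6*U + P = P + 6*U)
v = -10
m(E, L) = 81 - 90*L (m(E, L) = -18 + 9*(-10*L + 11) = -18 + 9*(11 - 10*L) = -18 + (99 - 90*L) = 81 - 90*L)
M = 234 (M = (-40 - 1*38)*((5 + 6*(-4)) + 8*2) = (-40 - 38)*((5 - 24) + 16) = -78*(-19 + 16) = -78*(-3) = 234)
M*m(-15, -4) = 234*(81 - 90*(-4)) = 234*(81 + 360) = 234*441 = 103194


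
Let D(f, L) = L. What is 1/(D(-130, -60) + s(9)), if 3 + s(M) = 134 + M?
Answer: 1/80 ≈ 0.012500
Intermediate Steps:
s(M) = 131 + M (s(M) = -3 + (134 + M) = 131 + M)
1/(D(-130, -60) + s(9)) = 1/(-60 + (131 + 9)) = 1/(-60 + 140) = 1/80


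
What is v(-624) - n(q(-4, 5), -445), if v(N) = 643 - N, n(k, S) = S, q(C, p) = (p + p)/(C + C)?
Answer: 1712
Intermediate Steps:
q(C, p) = p/C (q(C, p) = (2*p)/((2*C)) = (2*p)*(1/(2*C)) = p/C)
v(-624) - n(q(-4, 5), -445) = (643 - 1*(-624)) - 1*(-445) = (643 + 624) + 445 = 1267 + 445 = 1712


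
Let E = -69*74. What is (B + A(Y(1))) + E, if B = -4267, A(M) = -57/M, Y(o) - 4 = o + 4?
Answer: -28138/3 ≈ -9379.3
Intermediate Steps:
E = -5106
Y(o) = 8 + o (Y(o) = 4 + (o + 4) = 4 + (4 + o) = 8 + o)
(B + A(Y(1))) + E = (-4267 - 57/(8 + 1)) - 5106 = (-4267 - 57/9) - 5106 = (-4267 - 57*1/9) - 5106 = (-4267 - 19/3) - 5106 = -12820/3 - 5106 = -28138/3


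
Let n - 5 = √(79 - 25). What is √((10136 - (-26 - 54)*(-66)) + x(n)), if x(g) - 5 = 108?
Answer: √4969 ≈ 70.491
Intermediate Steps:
n = 5 + 3*√6 (n = 5 + √(79 - 25) = 5 + √54 = 5 + 3*√6 ≈ 12.348)
x(g) = 113 (x(g) = 5 + 108 = 113)
√((10136 - (-26 - 54)*(-66)) + x(n)) = √((10136 - (-26 - 54)*(-66)) + 113) = √((10136 - (-80)*(-66)) + 113) = √((10136 - 1*5280) + 113) = √((10136 - 5280) + 113) = √(4856 + 113) = √4969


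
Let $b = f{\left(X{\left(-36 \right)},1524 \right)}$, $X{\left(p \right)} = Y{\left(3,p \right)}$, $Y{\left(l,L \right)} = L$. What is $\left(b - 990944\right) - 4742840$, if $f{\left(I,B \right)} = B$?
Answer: $-5732260$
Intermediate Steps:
$X{\left(p \right)} = p$
$b = 1524$
$\left(b - 990944\right) - 4742840 = \left(1524 - 990944\right) - 4742840 = -989420 - 4742840 = -5732260$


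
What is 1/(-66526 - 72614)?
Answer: -1/139140 ≈ -7.1870e-6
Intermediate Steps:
1/(-66526 - 72614) = 1/(-139140) = -1/139140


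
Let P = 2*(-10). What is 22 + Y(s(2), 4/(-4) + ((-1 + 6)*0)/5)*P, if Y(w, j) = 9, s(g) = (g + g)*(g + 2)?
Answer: -158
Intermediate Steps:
P = -20
s(g) = 2*g*(2 + g) (s(g) = (2*g)*(2 + g) = 2*g*(2 + g))
22 + Y(s(2), 4/(-4) + ((-1 + 6)*0)/5)*P = 22 + 9*(-20) = 22 - 180 = -158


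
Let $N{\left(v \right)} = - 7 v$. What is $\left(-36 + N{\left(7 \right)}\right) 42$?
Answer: $-3570$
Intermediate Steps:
$\left(-36 + N{\left(7 \right)}\right) 42 = \left(-36 - 49\right) 42 = \left(-85\right) 42 = -3570$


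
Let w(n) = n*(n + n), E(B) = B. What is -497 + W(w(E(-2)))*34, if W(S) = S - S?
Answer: -497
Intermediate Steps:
w(n) = 2*n² (w(n) = n*(2*n) = 2*n²)
W(S) = 0
-497 + W(w(E(-2)))*34 = -497 + 0*34 = -497 + 0 = -497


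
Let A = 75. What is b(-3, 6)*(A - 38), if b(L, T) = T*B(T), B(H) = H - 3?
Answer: 666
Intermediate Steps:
B(H) = -3 + H
b(L, T) = T*(-3 + T)
b(-3, 6)*(A - 38) = (6*(-3 + 6))*(75 - 38) = (6*3)*37 = 18*37 = 666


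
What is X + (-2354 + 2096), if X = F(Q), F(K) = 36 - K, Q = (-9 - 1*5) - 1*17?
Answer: -191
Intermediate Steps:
Q = -31 (Q = (-9 - 5) - 17 = -14 - 17 = -31)
X = 67 (X = 36 - 1*(-31) = 36 + 31 = 67)
X + (-2354 + 2096) = 67 + (-2354 + 2096) = 67 - 258 = -191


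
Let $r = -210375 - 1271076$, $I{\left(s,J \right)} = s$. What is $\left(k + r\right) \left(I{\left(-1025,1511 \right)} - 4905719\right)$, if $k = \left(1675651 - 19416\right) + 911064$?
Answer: $-5327978158912$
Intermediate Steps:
$k = 2567299$ ($k = 1656235 + 911064 = 2567299$)
$r = -1481451$
$\left(k + r\right) \left(I{\left(-1025,1511 \right)} - 4905719\right) = \left(2567299 - 1481451\right) \left(-1025 - 4905719\right) = 1085848 \left(-4906744\right) = -5327978158912$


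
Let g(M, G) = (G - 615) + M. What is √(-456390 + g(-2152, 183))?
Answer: I*√458974 ≈ 677.48*I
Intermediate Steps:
g(M, G) = -615 + G + M (g(M, G) = (-615 + G) + M = -615 + G + M)
√(-456390 + g(-2152, 183)) = √(-456390 + (-615 + 183 - 2152)) = √(-456390 - 2584) = √(-458974) = I*√458974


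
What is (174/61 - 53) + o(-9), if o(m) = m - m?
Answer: -3059/61 ≈ -50.148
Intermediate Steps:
o(m) = 0
(174/61 - 53) + o(-9) = (174/61 - 53) + 0 = -3059/61 + 0 = -3059/61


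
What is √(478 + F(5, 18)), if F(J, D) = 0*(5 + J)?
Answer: √478 ≈ 21.863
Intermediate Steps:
F(J, D) = 0
√(478 + F(5, 18)) = √(478 + 0) = √478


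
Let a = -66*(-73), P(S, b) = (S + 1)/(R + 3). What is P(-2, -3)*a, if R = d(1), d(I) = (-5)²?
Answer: -2409/14 ≈ -172.07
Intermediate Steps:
d(I) = 25
R = 25
P(S, b) = 1/28 + S/28 (P(S, b) = (S + 1)/(25 + 3) = (1 + S)/28 = (1 + S)*(1/28) = 1/28 + S/28)
a = 4818
P(-2, -3)*a = (1/28 + (1/28)*(-2))*4818 = (1/28 - 1/14)*4818 = -1/28*4818 = -2409/14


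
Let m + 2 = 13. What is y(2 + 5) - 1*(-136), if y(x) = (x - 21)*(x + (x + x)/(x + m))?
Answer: 244/9 ≈ 27.111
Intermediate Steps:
m = 11 (m = -2 + 13 = 11)
y(x) = (-21 + x)*(x + 2*x/(11 + x)) (y(x) = (x - 21)*(x + (x + x)/(x + 11)) = (-21 + x)*(x + (2*x)/(11 + x)) = (-21 + x)*(x + 2*x/(11 + x)))
y(2 + 5) - 1*(-136) = (2 + 5)*(-273 + (2 + 5)**2 - 8*(2 + 5))/(11 + (2 + 5)) - 1*(-136) = 7*(-273 + 7**2 - 8*7)/(11 + 7) + 136 = 7*(-273 + 49 - 56)/18 + 136 = 7*(1/18)*(-280) + 136 = -980/9 + 136 = 244/9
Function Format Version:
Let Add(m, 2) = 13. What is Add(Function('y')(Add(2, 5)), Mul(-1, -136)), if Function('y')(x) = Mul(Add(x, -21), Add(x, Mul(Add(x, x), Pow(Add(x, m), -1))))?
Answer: Rational(244, 9) ≈ 27.111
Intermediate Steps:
m = 11 (m = Add(-2, 13) = 11)
Function('y')(x) = Mul(Add(-21, x), Add(x, Mul(2, x, Pow(Add(11, x), -1)))) (Function('y')(x) = Mul(Add(x, -21), Add(x, Mul(Add(x, x), Pow(Add(x, 11), -1)))) = Mul(Add(-21, x), Add(x, Mul(Mul(2, x), Pow(Add(11, x), -1)))) = Mul(Add(-21, x), Add(x, Mul(2, x, Pow(Add(11, x), -1)))))
Add(Function('y')(Add(2, 5)), Mul(-1, -136)) = Add(Mul(Add(2, 5), Pow(Add(11, Add(2, 5)), -1), Add(-273, Pow(Add(2, 5), 2), Mul(-8, Add(2, 5)))), Mul(-1, -136)) = Add(Mul(7, Pow(Add(11, 7), -1), Add(-273, Pow(7, 2), Mul(-8, 7))), 136) = Add(Mul(7, Pow(18, -1), Add(-273, 49, -56)), 136) = Add(Mul(7, Rational(1, 18), -280), 136) = Add(Rational(-980, 9), 136) = Rational(244, 9)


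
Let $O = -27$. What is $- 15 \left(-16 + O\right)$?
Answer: $645$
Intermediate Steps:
$- 15 \left(-16 + O\right) = - 15 \left(-16 - 27\right) = \left(-15\right) \left(-43\right) = 645$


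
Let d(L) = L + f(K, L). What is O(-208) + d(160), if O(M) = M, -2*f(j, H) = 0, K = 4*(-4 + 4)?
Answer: -48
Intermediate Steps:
K = 0 (K = 4*0 = 0)
f(j, H) = 0 (f(j, H) = -1/2*0 = 0)
d(L) = L (d(L) = L + 0 = L)
O(-208) + d(160) = -208 + 160 = -48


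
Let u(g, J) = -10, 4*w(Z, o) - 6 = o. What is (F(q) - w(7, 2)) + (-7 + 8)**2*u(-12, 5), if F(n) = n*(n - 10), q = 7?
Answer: -33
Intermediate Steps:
w(Z, o) = 3/2 + o/4
F(n) = n*(-10 + n)
(F(q) - w(7, 2)) + (-7 + 8)**2*u(-12, 5) = (7*(-10 + 7) - (3/2 + (1/4)*2)) + (-7 + 8)**2*(-10) = (7*(-3) - (3/2 + 1/2)) + 1**2*(-10) = (-21 - 1*2) + 1*(-10) = (-21 - 2) - 10 = -23 - 10 = -33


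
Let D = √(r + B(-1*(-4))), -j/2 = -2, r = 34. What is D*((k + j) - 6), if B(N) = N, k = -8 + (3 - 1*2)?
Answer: -9*√38 ≈ -55.480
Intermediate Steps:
j = 4 (j = -2*(-2) = 4)
k = -7 (k = -8 + (3 - 2) = -8 + 1 = -7)
D = √38 (D = √(34 - 1*(-4)) = √(34 + 4) = √38 ≈ 6.1644)
D*((k + j) - 6) = √38*((-7 + 4) - 6) = √38*(-3 - 6) = √38*(-9) = -9*√38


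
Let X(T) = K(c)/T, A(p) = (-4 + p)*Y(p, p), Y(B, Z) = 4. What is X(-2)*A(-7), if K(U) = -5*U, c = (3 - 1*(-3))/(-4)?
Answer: 165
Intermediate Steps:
c = -3/2 (c = (3 + 3)*(-¼) = 6*(-¼) = -3/2 ≈ -1.5000)
A(p) = -16 + 4*p (A(p) = (-4 + p)*4 = -16 + 4*p)
X(T) = 15/(2*T) (X(T) = (-5*(-3/2))/T = 15/(2*T))
X(-2)*A(-7) = ((15/2)/(-2))*(-16 + 4*(-7)) = ((15/2)*(-½))*(-16 - 28) = -15/4*(-44) = 165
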